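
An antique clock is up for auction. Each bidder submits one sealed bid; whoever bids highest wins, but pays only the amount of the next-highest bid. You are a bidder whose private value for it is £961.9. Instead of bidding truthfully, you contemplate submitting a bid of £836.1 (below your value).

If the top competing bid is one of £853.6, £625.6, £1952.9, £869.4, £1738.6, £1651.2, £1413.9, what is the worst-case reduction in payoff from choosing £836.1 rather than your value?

£853.6: truthful gives £108.3, deviation gives £0 → loss £108.3.
£625.6: same outcome either way → loss £0.
£1952.9: same outcome either way → loss £0.
£869.4: truthful gives £92.5, deviation gives £0 → loss £92.5.
£1738.6: same outcome either way → loss £0.
£1651.2: same outcome either way → loss £0.
£1413.9: same outcome either way → loss £0.
Maximum loss: £108.3.

£108.3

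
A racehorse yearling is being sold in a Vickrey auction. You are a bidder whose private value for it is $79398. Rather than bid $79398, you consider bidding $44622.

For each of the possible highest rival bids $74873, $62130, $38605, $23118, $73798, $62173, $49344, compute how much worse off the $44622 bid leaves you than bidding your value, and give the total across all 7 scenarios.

The deviation costs you only when the competing bid falls strictly between $44622 and $79398; elsewhere both bids give the same outcome.
$74873: truthful payoff $4525, deviation payoff $0 → loss $4525.
$62130: truthful payoff $17268, deviation payoff $0 → loss $17268.
$38605: outcomes coincide → loss $0.
$23118: outcomes coincide → loss $0.
$73798: truthful payoff $5600, deviation payoff $0 → loss $5600.
$62173: truthful payoff $17225, deviation payoff $0 → loss $17225.
$49344: truthful payoff $30054, deviation payoff $0 → loss $30054.
Total loss = $4525 + $17268 + $5600 + $17225 + $30054 = $74672.

$74672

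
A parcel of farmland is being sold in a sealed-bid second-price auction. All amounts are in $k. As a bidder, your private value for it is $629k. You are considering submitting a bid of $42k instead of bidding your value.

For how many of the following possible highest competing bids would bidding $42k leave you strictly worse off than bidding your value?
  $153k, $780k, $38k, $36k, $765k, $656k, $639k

1

The deviation hurts exactly when the highest competing bid lies strictly between $42k and $629k — underbidding then forfeits a profitable win.
$153k: inside the interval → strictly worse (loss $476k).
$780k: above both → same outcome either way.
$38k: below both → same outcome either way.
$36k: below both → same outcome either way.
$765k: above both → same outcome either way.
$656k: above both → same outcome either way.
$639k: above both → same outcome either way.
Count: 1.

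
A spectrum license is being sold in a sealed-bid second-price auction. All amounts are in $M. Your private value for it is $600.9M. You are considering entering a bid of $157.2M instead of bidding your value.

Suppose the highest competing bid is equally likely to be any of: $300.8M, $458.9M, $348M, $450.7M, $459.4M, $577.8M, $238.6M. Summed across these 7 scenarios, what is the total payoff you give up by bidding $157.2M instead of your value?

The deviation costs you only when the competing bid falls strictly between $157.2M and $600.9M; elsewhere both bids give the same outcome.
$300.8M: truthful payoff $300.1M, deviation payoff $0M → loss $300.1M.
$458.9M: truthful payoff $142M, deviation payoff $0M → loss $142M.
$348M: truthful payoff $252.9M, deviation payoff $0M → loss $252.9M.
$450.7M: truthful payoff $150.2M, deviation payoff $0M → loss $150.2M.
$459.4M: truthful payoff $141.5M, deviation payoff $0M → loss $141.5M.
$577.8M: truthful payoff $23.1M, deviation payoff $0M → loss $23.1M.
$238.6M: truthful payoff $362.3M, deviation payoff $0M → loss $362.3M.
Total loss = $300.1M + $142M + $252.9M + $150.2M + $141.5M + $23.1M + $362.3M = $1372.1M.

$1372.1M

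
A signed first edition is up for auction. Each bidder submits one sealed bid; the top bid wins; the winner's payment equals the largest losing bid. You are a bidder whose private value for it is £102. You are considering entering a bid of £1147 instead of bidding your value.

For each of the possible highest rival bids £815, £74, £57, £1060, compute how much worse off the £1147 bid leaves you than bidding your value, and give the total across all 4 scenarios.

£1671

The deviation costs you only when the competing bid falls strictly between £102 and £1147; elsewhere both bids give the same outcome.
£815: truthful payoff £0, deviation payoff −£713 → loss £713.
£74: outcomes coincide → loss £0.
£57: outcomes coincide → loss £0.
£1060: truthful payoff £0, deviation payoff −£958 → loss £958.
Total loss = £713 + £958 = £1671.
Truthful bidding weakly dominates here: raising your bid can only win items priced above your value, and lowering it can only forfeit items priced below.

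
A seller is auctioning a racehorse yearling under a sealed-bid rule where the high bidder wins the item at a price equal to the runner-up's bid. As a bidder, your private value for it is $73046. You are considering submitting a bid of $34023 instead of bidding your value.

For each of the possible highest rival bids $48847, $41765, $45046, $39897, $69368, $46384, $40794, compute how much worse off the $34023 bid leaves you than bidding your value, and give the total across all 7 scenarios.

$179221

The deviation costs you only when the competing bid falls strictly between $34023 and $73046; elsewhere both bids give the same outcome.
$48847: truthful payoff $24199, deviation payoff $0 → loss $24199.
$41765: truthful payoff $31281, deviation payoff $0 → loss $31281.
$45046: truthful payoff $28000, deviation payoff $0 → loss $28000.
$39897: truthful payoff $33149, deviation payoff $0 → loss $33149.
$69368: truthful payoff $3678, deviation payoff $0 → loss $3678.
$46384: truthful payoff $26662, deviation payoff $0 → loss $26662.
$40794: truthful payoff $32252, deviation payoff $0 → loss $32252.
Total loss = $24199 + $31281 + $28000 + $33149 + $3678 + $26662 + $32252 = $179221.
Because the price is fixed by the runner-up's bid, deviating from your value can only change a good outcome into a bad one — never the reverse.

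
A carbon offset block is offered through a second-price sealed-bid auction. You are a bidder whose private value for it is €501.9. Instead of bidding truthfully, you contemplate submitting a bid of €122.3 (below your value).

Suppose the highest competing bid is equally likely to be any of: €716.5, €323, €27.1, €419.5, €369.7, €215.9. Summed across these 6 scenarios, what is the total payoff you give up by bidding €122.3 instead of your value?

€679.5

The deviation costs you only when the competing bid falls strictly between €122.3 and €501.9; elsewhere both bids give the same outcome.
€716.5: outcomes coincide → loss €0.
€323: truthful payoff €178.9, deviation payoff €0 → loss €178.9.
€27.1: outcomes coincide → loss €0.
€419.5: truthful payoff €82.4, deviation payoff €0 → loss €82.4.
€369.7: truthful payoff €132.2, deviation payoff €0 → loss €132.2.
€215.9: truthful payoff €286, deviation payoff €0 → loss €286.
Total loss = €178.9 + €82.4 + €132.2 + €286 = €679.5.
Truthful bidding weakly dominates here: raising your bid can only win items priced above your value, and lowering it can only forfeit items priced below.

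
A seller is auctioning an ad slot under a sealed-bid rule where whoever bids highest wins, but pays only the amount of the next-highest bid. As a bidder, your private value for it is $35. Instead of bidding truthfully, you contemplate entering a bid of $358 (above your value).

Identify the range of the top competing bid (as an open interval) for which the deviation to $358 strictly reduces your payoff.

($35, $358)

If the competing bid is below $35, both bids win at the same price — no difference.
If it is above $358, both bids lose — no difference.
If it lies strictly between $35 and $358, bidding your value loses (payoff 0) while bidding $358 wins at a price above your value (payoff negative).
So the deviation strictly hurts on the open interval ($35, $358).
In a second-price auction your bid sets only whether you win, not what you pay, so bidding your true value is weakly dominant.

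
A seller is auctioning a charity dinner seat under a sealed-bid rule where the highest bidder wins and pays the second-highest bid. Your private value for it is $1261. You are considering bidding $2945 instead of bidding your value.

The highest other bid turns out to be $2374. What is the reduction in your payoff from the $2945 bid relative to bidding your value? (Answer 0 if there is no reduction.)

Bidding your value $1261: you lose (since $1261 < $2374). Payoff $0.
Bidding $2945: you win and pay $2374. Payoff $1261 − $2374 = −$1113.
The competing bid $2374 lies between your value and your inflated bid, so overbidding wins an item priced above your value.
Loss from deviating = $0 − (−$1113) = $1113.

$1113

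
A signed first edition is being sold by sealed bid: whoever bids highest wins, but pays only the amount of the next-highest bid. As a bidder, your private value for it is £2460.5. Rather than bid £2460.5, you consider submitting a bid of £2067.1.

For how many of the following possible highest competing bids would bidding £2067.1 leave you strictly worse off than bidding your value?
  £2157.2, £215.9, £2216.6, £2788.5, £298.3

The deviation hurts exactly when the highest competing bid lies strictly between £2067.1 and £2460.5 — underbidding then forfeits a profitable win.
£2157.2: inside the interval → strictly worse (loss £303.3).
£215.9: below both → same outcome either way.
£2216.6: inside the interval → strictly worse (loss £243.9).
£2788.5: above both → same outcome either way.
£298.3: below both → same outcome either way.
Count: 2.

2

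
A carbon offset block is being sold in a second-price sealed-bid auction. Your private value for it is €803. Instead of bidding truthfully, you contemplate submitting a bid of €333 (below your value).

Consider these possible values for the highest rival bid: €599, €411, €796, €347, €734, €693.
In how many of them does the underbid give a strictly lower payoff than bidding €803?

The deviation hurts exactly when the highest competing bid lies strictly between €333 and €803 — underbidding then forfeits a profitable win.
€599: inside the interval → strictly worse (loss €204).
€411: inside the interval → strictly worse (loss €392).
€796: inside the interval → strictly worse (loss €7).
€347: inside the interval → strictly worse (loss €456).
€734: inside the interval → strictly worse (loss €69).
€693: inside the interval → strictly worse (loss €110).
Count: 6.

6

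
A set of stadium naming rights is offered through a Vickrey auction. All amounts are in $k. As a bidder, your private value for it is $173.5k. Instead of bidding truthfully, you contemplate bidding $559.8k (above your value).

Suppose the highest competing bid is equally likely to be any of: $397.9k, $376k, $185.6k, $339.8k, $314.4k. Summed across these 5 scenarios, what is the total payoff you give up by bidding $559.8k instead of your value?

$746.2k

The deviation costs you only when the competing bid falls strictly between $173.5k and $559.8k; elsewhere both bids give the same outcome.
$397.9k: truthful payoff $0k, deviation payoff −$224.4k → loss $224.4k.
$376k: truthful payoff $0k, deviation payoff −$202.5k → loss $202.5k.
$185.6k: truthful payoff $0k, deviation payoff −$12.1k → loss $12.1k.
$339.8k: truthful payoff $0k, deviation payoff −$166.3k → loss $166.3k.
$314.4k: truthful payoff $0k, deviation payoff −$140.9k → loss $140.9k.
Total loss = $224.4k + $202.5k + $12.1k + $166.3k + $140.9k = $746.2k.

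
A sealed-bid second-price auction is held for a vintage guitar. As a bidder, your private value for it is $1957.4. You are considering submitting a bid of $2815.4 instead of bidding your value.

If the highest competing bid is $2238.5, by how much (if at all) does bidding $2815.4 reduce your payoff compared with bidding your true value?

$281.1

Bidding your value $1957.4: you lose (since $1957.4 < $2238.5). Payoff $0.
Bidding $2815.4: you win and pay $2238.5. Payoff $1957.4 − $2238.5 = −$281.1.
The competing bid $2238.5 lies between your value and your inflated bid, so overbidding wins an item priced above your value.
Loss from deviating = $0 − (−$281.1) = $281.1.
In a second-price auction your bid sets only whether you win, not what you pay, so bidding your true value is weakly dominant.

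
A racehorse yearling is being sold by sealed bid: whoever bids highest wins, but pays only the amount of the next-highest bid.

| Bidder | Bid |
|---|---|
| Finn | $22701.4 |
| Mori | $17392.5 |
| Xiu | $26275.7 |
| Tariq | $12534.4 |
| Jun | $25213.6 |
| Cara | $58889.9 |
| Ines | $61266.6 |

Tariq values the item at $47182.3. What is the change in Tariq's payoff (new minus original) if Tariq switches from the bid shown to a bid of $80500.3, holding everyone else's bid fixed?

−$14084.3

The highest bid among the other bidders is $61266.6; Tariq's bid doesn't change that.
Original bid $12534.4: Tariq is not highest (top rival bid is $61266.6); payoff $0.
Alternative bid $80500.3: Tariq is highest, pays the top rival bid $61266.6; payoff $47182.3 − $61266.6 = −$14084.3.
Change in payoff = −$14084.3 − ($0) = −$14084.3.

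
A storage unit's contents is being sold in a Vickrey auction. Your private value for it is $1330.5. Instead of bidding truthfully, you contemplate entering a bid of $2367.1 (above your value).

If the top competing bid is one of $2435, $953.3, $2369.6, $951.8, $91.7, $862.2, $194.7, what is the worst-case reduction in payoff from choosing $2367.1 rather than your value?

$2435: same outcome either way → loss $0.
$953.3: same outcome either way → loss $0.
$2369.6: same outcome either way → loss $0.
$951.8: same outcome either way → loss $0.
$91.7: same outcome either way → loss $0.
$862.2: same outcome either way → loss $0.
$194.7: same outcome either way → loss $0.
Maximum loss: $0.

$0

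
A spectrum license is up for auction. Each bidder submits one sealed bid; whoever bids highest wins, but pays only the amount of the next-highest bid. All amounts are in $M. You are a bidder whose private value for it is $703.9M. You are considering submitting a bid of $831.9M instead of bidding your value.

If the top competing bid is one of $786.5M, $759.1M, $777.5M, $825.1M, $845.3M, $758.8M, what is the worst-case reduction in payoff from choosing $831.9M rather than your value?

$121.2M

$786.5M: truthful gives $0M, deviation gives −$82.6M → loss $82.6M.
$759.1M: truthful gives $0M, deviation gives −$55.2M → loss $55.2M.
$777.5M: truthful gives $0M, deviation gives −$73.6M → loss $73.6M.
$825.1M: truthful gives $0M, deviation gives −$121.2M → loss $121.2M.
$845.3M: same outcome either way → loss $0M.
$758.8M: truthful gives $0M, deviation gives −$54.9M → loss $54.9M.
Maximum loss: $121.2M.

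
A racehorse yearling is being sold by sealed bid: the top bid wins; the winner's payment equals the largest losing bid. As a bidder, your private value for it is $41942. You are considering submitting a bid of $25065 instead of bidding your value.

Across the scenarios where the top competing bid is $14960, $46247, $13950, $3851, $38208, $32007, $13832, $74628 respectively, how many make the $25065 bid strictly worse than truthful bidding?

The deviation hurts exactly when the highest competing bid lies strictly between $25065 and $41942 — underbidding then forfeits a profitable win.
$14960: below both → same outcome either way.
$46247: above both → same outcome either way.
$13950: below both → same outcome either way.
$3851: below both → same outcome either way.
$38208: inside the interval → strictly worse (loss $3734).
$32007: inside the interval → strictly worse (loss $9935).
$13832: below both → same outcome either way.
$74628: above both → same outcome either way.
Count: 2.

2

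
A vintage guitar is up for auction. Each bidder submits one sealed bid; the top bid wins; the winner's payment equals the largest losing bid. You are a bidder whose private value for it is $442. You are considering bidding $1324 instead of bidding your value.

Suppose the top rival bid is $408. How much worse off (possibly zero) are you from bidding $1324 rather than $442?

$0

Bidding your value $442: you win (since $442 > $408) and pay $408. Payoff $34.
Bidding $1324: you win and pay $408. Payoff $442 − $408 = $34.
Difference = $34 − $34 = $0; both bids lead to the same outcome because the competing bid is below both your value and your alternative bid.
Truthful bidding weakly dominates here: raising your bid can only win items priced above your value, and lowering it can only forfeit items priced below.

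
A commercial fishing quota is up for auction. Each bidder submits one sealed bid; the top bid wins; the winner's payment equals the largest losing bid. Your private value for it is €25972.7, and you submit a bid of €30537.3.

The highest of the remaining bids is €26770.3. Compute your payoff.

Your bid €30537.3 exceeds the highest competing bid €26770.3, so you win.
In a second-price auction the winner pays the second-highest bid, €26770.3.
Payoff = value − price = €25972.7 − €26770.3 = −€797.6.

−€797.6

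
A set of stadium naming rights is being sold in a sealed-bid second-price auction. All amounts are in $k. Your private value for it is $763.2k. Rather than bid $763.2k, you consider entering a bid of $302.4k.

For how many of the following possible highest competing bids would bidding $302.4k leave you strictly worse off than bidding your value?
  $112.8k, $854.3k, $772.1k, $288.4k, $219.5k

The deviation hurts exactly when the highest competing bid lies strictly between $302.4k and $763.2k — underbidding then forfeits a profitable win.
$112.8k: below both → same outcome either way.
$854.3k: above both → same outcome either way.
$772.1k: above both → same outcome either way.
$288.4k: below both → same outcome either way.
$219.5k: below both → same outcome either way.
Count: 0.

0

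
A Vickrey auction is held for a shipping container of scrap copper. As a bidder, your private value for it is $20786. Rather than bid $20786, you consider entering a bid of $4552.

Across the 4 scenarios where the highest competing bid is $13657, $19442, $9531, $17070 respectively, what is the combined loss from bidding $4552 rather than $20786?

The deviation costs you only when the competing bid falls strictly between $4552 and $20786; elsewhere both bids give the same outcome.
$13657: truthful payoff $7129, deviation payoff $0 → loss $7129.
$19442: truthful payoff $1344, deviation payoff $0 → loss $1344.
$9531: truthful payoff $11255, deviation payoff $0 → loss $11255.
$17070: truthful payoff $3716, deviation payoff $0 → loss $3716.
Total loss = $7129 + $1344 + $11255 + $3716 = $23444.
Truthful bidding weakly dominates here: raising your bid can only win items priced above your value, and lowering it can only forfeit items priced below.

$23444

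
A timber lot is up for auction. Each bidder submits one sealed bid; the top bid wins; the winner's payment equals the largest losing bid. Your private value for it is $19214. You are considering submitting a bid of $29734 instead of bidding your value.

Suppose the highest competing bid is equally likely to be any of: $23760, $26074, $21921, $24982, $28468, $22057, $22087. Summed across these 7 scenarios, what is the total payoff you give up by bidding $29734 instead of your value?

$34851

The deviation costs you only when the competing bid falls strictly between $19214 and $29734; elsewhere both bids give the same outcome.
$23760: truthful payoff $0, deviation payoff −$4546 → loss $4546.
$26074: truthful payoff $0, deviation payoff −$6860 → loss $6860.
$21921: truthful payoff $0, deviation payoff −$2707 → loss $2707.
$24982: truthful payoff $0, deviation payoff −$5768 → loss $5768.
$28468: truthful payoff $0, deviation payoff −$9254 → loss $9254.
$22057: truthful payoff $0, deviation payoff −$2843 → loss $2843.
$22087: truthful payoff $0, deviation payoff −$2873 → loss $2873.
Total loss = $4546 + $6860 + $2707 + $5768 + $9254 + $2843 + $2873 = $34851.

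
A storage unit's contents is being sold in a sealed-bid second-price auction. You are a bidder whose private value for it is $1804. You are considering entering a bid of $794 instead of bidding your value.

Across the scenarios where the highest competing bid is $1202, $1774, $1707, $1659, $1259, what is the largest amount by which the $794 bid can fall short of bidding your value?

$602

$1202: truthful gives $602, deviation gives $0 → loss $602.
$1774: truthful gives $30, deviation gives $0 → loss $30.
$1707: truthful gives $97, deviation gives $0 → loss $97.
$1659: truthful gives $145, deviation gives $0 → loss $145.
$1259: truthful gives $545, deviation gives $0 → loss $545.
Maximum loss: $602.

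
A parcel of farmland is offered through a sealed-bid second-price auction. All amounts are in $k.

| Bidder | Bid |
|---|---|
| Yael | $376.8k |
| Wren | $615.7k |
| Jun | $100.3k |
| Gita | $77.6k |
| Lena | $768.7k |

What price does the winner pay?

$615.7k

Highest bid: Lena at $768.7k, so Lena wins.
Second-highest bid: Wren at $615.7k — that is the price the winner pays.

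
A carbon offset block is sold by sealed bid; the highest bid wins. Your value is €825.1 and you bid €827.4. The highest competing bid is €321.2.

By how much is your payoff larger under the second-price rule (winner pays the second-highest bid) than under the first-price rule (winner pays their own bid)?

€506.2

You have the highest bid, so you win under either rule.
Second-price: pay €321.2 → payoff €503.9.
First-price: pay your own bid €827.4 → payoff −€2.3.
Difference = €503.9 − (−€2.3) = €506.2.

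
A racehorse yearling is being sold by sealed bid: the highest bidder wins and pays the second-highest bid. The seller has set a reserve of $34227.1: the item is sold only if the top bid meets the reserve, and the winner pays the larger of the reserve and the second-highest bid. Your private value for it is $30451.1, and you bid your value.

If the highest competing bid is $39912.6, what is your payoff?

$0

Your bid $30451.1 is below the highest competing bid $39912.6, so you lose. Payoff $0.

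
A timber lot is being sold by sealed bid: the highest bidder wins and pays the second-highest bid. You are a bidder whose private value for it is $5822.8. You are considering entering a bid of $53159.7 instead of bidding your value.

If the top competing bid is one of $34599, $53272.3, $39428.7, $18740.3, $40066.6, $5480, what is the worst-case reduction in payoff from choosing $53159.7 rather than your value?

$34243.8

$34599: truthful gives $0, deviation gives −$28776.2 → loss $28776.2.
$53272.3: same outcome either way → loss $0.
$39428.7: truthful gives $0, deviation gives −$33605.9 → loss $33605.9.
$18740.3: truthful gives $0, deviation gives −$12917.5 → loss $12917.5.
$40066.6: truthful gives $0, deviation gives −$34243.8 → loss $34243.8.
$5480: same outcome either way → loss $0.
Maximum loss: $34243.8.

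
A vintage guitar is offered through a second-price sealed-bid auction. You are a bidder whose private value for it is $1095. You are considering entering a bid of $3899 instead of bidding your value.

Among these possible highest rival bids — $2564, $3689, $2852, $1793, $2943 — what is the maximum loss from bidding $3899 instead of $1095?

$2594

$2564: truthful gives $0, deviation gives −$1469 → loss $1469.
$3689: truthful gives $0, deviation gives −$2594 → loss $2594.
$2852: truthful gives $0, deviation gives −$1757 → loss $1757.
$1793: truthful gives $0, deviation gives −$698 → loss $698.
$2943: truthful gives $0, deviation gives −$1848 → loss $1848.
Maximum loss: $2594.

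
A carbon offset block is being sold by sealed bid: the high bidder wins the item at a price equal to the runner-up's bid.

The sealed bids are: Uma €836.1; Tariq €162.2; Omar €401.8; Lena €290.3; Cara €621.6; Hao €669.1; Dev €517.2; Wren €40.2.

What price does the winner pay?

€669.1

Highest bid: Uma at €836.1, so Uma wins.
Second-highest bid: Hao at €669.1 — that is the price the winner pays.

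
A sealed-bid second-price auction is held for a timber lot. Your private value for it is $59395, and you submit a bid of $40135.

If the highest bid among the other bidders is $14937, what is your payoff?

Your bid $40135 exceeds the highest competing bid $14937, so you win.
In a second-price auction the winner pays the second-highest bid, $14937.
Payoff = value − price = $59395 − $14937 = $44458.

$44458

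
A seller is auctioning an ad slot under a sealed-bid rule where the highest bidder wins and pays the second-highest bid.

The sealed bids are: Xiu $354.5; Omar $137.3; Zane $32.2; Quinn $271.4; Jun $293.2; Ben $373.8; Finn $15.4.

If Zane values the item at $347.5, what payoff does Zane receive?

Highest bid: Ben at $373.8, so Ben wins.
Second-highest bid: Xiu at $354.5 — that is the price the winner pays.
Zane did not win, so Zane pays nothing and receives nothing: payoff $0.

$0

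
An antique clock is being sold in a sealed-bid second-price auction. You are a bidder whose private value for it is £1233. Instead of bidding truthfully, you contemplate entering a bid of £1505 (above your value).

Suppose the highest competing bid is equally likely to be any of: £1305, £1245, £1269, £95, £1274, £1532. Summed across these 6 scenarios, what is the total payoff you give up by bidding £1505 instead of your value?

The deviation costs you only when the competing bid falls strictly between £1233 and £1505; elsewhere both bids give the same outcome.
£1305: truthful payoff £0, deviation payoff −£72 → loss £72.
£1245: truthful payoff £0, deviation payoff −£12 → loss £12.
£1269: truthful payoff £0, deviation payoff −£36 → loss £36.
£95: outcomes coincide → loss £0.
£1274: truthful payoff £0, deviation payoff −£41 → loss £41.
£1532: outcomes coincide → loss £0.
Total loss = £72 + £12 + £36 + £41 = £161.

£161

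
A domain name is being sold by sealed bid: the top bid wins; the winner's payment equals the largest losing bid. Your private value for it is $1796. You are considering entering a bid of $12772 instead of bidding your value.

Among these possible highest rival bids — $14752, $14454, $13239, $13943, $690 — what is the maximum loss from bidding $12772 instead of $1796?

$14752: same outcome either way → loss $0.
$14454: same outcome either way → loss $0.
$13239: same outcome either way → loss $0.
$13943: same outcome either way → loss $0.
$690: same outcome either way → loss $0.
Maximum loss: $0.

$0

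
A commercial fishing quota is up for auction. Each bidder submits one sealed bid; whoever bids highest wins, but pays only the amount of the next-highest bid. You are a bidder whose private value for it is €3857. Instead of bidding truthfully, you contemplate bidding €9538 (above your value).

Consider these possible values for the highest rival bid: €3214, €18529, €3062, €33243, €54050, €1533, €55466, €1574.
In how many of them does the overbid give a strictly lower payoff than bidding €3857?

0

The deviation hurts exactly when the highest competing bid lies strictly between €3857 and €9538 — overbidding then wins at a price above your value.
€3214: below both → same outcome either way.
€18529: above both → same outcome either way.
€3062: below both → same outcome either way.
€33243: above both → same outcome either way.
€54050: above both → same outcome either way.
€1533: below both → same outcome either way.
€55466: above both → same outcome either way.
€1574: below both → same outcome either way.
Count: 0.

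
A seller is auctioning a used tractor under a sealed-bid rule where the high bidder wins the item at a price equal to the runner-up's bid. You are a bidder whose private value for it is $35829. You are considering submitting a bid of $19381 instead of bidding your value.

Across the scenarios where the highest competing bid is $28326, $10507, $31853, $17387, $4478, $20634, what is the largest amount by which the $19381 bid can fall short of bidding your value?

$28326: truthful gives $7503, deviation gives $0 → loss $7503.
$10507: same outcome either way → loss $0.
$31853: truthful gives $3976, deviation gives $0 → loss $3976.
$17387: same outcome either way → loss $0.
$4478: same outcome either way → loss $0.
$20634: truthful gives $15195, deviation gives $0 → loss $15195.
Maximum loss: $15195.

$15195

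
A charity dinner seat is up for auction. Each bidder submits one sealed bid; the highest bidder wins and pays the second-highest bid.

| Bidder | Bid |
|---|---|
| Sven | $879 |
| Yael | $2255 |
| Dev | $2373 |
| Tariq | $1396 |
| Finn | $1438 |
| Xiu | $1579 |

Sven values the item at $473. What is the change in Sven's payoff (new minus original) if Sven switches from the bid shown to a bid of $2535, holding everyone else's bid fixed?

The highest bid among the other bidders is $2373; Sven's bid doesn't change that.
Original bid $879: Sven is not highest (top rival bid is $2373); payoff $0.
Alternative bid $2535: Sven is highest, pays the top rival bid $2373; payoff $473 − $2373 = −$1900.
Change in payoff = −$1900 − ($0) = −$1900.

−$1900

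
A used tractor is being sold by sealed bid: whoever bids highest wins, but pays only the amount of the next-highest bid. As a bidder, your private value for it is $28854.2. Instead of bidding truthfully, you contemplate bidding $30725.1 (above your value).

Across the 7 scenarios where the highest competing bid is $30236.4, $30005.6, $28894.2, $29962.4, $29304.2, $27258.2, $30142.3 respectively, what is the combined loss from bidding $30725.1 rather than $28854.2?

$5419.9

The deviation costs you only when the competing bid falls strictly between $28854.2 and $30725.1; elsewhere both bids give the same outcome.
$30236.4: truthful payoff $0, deviation payoff −$1382.2 → loss $1382.2.
$30005.6: truthful payoff $0, deviation payoff −$1151.4 → loss $1151.4.
$28894.2: truthful payoff $0, deviation payoff −$40 → loss $40.
$29962.4: truthful payoff $0, deviation payoff −$1108.2 → loss $1108.2.
$29304.2: truthful payoff $0, deviation payoff −$450 → loss $450.
$27258.2: outcomes coincide → loss $0.
$30142.3: truthful payoff $0, deviation payoff −$1288.1 → loss $1288.1.
Total loss = $1382.2 + $1151.4 + $40 + $1108.2 + $450 + $1288.1 = $5419.9.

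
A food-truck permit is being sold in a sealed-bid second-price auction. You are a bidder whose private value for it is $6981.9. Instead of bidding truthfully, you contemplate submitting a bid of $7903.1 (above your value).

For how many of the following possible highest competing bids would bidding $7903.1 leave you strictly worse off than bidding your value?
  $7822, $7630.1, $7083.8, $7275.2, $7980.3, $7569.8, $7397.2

6

The deviation hurts exactly when the highest competing bid lies strictly between $6981.9 and $7903.1 — overbidding then wins at a price above your value.
$7822: inside the interval → strictly worse (loss $840.1).
$7630.1: inside the interval → strictly worse (loss $648.2).
$7083.8: inside the interval → strictly worse (loss $101.9).
$7275.2: inside the interval → strictly worse (loss $293.3).
$7980.3: above both → same outcome either way.
$7569.8: inside the interval → strictly worse (loss $587.9).
$7397.2: inside the interval → strictly worse (loss $415.3).
Count: 6.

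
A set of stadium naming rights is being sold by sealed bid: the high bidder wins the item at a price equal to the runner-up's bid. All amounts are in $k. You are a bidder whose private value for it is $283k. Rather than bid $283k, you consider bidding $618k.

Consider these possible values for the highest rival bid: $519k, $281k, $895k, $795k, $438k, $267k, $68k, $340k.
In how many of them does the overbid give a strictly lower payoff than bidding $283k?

The deviation hurts exactly when the highest competing bid lies strictly between $283k and $618k — overbidding then wins at a price above your value.
$519k: inside the interval → strictly worse (loss $236k).
$281k: below both → same outcome either way.
$895k: above both → same outcome either way.
$795k: above both → same outcome either way.
$438k: inside the interval → strictly worse (loss $155k).
$267k: below both → same outcome either way.
$68k: below both → same outcome either way.
$340k: inside the interval → strictly worse (loss $57k).
Count: 3.

3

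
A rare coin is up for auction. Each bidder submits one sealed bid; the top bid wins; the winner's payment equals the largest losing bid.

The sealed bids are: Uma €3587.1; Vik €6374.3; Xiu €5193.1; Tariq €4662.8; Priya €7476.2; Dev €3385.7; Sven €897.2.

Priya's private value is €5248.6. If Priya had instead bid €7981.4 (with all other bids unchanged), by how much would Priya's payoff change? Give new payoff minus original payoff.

The highest bid among the other bidders is €6374.3; Priya's bid doesn't change that.
Original bid €7476.2: Priya is highest, pays the top rival bid €6374.3; payoff €5248.6 − €6374.3 = −€1125.7.
Alternative bid €7981.4: Priya is highest, pays the top rival bid €6374.3; payoff €5248.6 − €6374.3 = −€1125.7.
Change in payoff = −€1125.7 − (−€1125.7) = €0.

€0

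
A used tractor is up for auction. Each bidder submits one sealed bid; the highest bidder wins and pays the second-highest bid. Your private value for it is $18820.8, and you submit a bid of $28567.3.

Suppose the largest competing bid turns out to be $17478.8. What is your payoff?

$1342

Your bid $28567.3 exceeds the highest competing bid $17478.8, so you win.
In a second-price auction the winner pays the second-highest bid, $17478.8.
Payoff = value − price = $18820.8 − $17478.8 = $1342.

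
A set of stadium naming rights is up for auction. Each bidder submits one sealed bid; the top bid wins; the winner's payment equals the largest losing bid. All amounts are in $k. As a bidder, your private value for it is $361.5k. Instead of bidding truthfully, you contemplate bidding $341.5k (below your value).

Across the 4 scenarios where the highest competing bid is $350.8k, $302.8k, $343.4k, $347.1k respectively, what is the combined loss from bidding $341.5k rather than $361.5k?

The deviation costs you only when the competing bid falls strictly between $341.5k and $361.5k; elsewhere both bids give the same outcome.
$350.8k: truthful payoff $10.7k, deviation payoff $0k → loss $10.7k.
$302.8k: outcomes coincide → loss $0k.
$343.4k: truthful payoff $18.1k, deviation payoff $0k → loss $18.1k.
$347.1k: truthful payoff $14.4k, deviation payoff $0k → loss $14.4k.
Total loss = $10.7k + $18.1k + $14.4k = $43.2k.
Because the price is fixed by the runner-up's bid, deviating from your value can only change a good outcome into a bad one — never the reverse.

$43.2k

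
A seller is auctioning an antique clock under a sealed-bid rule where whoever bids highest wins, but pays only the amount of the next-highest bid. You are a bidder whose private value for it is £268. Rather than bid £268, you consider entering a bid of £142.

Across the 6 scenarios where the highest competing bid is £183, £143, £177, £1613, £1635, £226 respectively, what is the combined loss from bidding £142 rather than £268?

The deviation costs you only when the competing bid falls strictly between £142 and £268; elsewhere both bids give the same outcome.
£183: truthful payoff £85, deviation payoff £0 → loss £85.
£143: truthful payoff £125, deviation payoff £0 → loss £125.
£177: truthful payoff £91, deviation payoff £0 → loss £91.
£1613: outcomes coincide → loss £0.
£1635: outcomes coincide → loss £0.
£226: truthful payoff £42, deviation payoff £0 → loss £42.
Total loss = £85 + £125 + £91 + £42 = £343.
Because the price is fixed by the runner-up's bid, deviating from your value can only change a good outcome into a bad one — never the reverse.

£343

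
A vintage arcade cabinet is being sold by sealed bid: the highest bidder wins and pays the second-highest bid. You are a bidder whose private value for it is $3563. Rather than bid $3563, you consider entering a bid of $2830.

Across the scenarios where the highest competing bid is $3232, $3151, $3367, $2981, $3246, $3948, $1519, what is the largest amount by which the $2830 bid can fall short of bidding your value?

$3232: truthful gives $331, deviation gives $0 → loss $331.
$3151: truthful gives $412, deviation gives $0 → loss $412.
$3367: truthful gives $196, deviation gives $0 → loss $196.
$2981: truthful gives $582, deviation gives $0 → loss $582.
$3246: truthful gives $317, deviation gives $0 → loss $317.
$3948: same outcome either way → loss $0.
$1519: same outcome either way → loss $0.
Maximum loss: $582.

$582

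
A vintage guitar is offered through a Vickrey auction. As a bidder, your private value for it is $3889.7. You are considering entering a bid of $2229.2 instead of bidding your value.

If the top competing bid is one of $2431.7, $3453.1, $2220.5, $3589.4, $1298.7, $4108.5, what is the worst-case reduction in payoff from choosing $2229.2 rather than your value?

$2431.7: truthful gives $1458, deviation gives $0 → loss $1458.
$3453.1: truthful gives $436.6, deviation gives $0 → loss $436.6.
$2220.5: same outcome either way → loss $0.
$3589.4: truthful gives $300.3, deviation gives $0 → loss $300.3.
$1298.7: same outcome either way → loss $0.
$4108.5: same outcome either way → loss $0.
Maximum loss: $1458.

$1458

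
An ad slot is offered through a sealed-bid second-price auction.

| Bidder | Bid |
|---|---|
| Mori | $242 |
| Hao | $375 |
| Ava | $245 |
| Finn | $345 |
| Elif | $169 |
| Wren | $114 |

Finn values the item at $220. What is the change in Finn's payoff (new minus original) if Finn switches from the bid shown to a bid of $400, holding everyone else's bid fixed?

−$155

The highest bid among the other bidders is $375; Finn's bid doesn't change that.
Original bid $345: Finn is not highest (top rival bid is $375); payoff $0.
Alternative bid $400: Finn is highest, pays the top rival bid $375; payoff $220 − $375 = −$155.
Change in payoff = −$155 − ($0) = −$155.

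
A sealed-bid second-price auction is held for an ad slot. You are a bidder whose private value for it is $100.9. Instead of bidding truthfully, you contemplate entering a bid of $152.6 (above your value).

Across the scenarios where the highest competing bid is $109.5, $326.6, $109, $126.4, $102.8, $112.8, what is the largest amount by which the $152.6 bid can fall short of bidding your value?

$109.5: truthful gives $0, deviation gives −$8.6 → loss $8.6.
$326.6: same outcome either way → loss $0.
$109: truthful gives $0, deviation gives −$8.1 → loss $8.1.
$126.4: truthful gives $0, deviation gives −$25.5 → loss $25.5.
$102.8: truthful gives $0, deviation gives −$1.9 → loss $1.9.
$112.8: truthful gives $0, deviation gives −$11.9 → loss $11.9.
Maximum loss: $25.5.

$25.5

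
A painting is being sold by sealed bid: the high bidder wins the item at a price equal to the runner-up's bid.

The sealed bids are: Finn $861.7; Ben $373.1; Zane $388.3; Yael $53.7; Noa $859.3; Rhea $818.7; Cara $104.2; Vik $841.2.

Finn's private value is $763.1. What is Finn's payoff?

Highest bid: Finn at $861.7, so Finn wins.
Second-highest bid: Noa at $859.3 — that is the price the winner pays.
Finn's payoff = value − price = $763.1 − $859.3 = −$96.2.

−$96.2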